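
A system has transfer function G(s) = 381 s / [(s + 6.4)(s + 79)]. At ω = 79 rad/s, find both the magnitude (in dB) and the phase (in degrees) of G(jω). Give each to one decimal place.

|j79| = 79
|j79 + 6.4| = √(79² + 6.4²) = 79.26
|j79 + 79| = √(79² + 79²) = 111.7
|G(j79)| = 381 × 79 / (79.26 × 111.7) = 3.3991
20 log₁₀(3.3991) = 10.63 dB
∠(j79) = 90.00°
∠(j79 + 6.4) = arctan(79/6.4) = 85.37°
∠(j79 + 79) = arctan(79/79) = 45.00°
∠G(j79) = 90.00° − (85.37° + 45.00°) = -40.37°

|G| = 10.6 dB, ∠G = -40.4°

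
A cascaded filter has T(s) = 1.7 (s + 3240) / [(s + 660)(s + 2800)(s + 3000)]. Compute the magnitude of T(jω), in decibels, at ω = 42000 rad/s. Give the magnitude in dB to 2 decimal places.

|j42000 + 3240| = √(42000² + 3240²) = 4.212e+04
|j42000 + 660| = √(42000² + 660²) = 4.201e+04
|j42000 + 2800| = √(42000² + 2800²) = 4.209e+04
|j42000 + 3000| = √(42000² + 3000²) = 4.211e+04
|T(j42000)| = 1.7 × 4.212e+04 / (4.201e+04 × 4.209e+04 × 4.211e+04) = 9.6187e-10
20 log₁₀(9.6187e-10) = -180.338 dB

-180.34 dB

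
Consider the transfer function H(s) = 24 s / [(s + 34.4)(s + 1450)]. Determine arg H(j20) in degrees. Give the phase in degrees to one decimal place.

∠(j20) = 90.00°
∠(j20 + 34.4) = arctan(20/34.4) = 30.17°
∠(j20 + 1450) = arctan(20/1450) = 0.79°
∠H(j20) = 90.00° − (30.17° + 0.79°) = 59.04°

59.0°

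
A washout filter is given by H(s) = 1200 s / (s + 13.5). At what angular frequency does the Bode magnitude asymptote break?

The single real pole at s = −13.5 gives a corner at ω = 13.5 rad/s.

13.5 rad/s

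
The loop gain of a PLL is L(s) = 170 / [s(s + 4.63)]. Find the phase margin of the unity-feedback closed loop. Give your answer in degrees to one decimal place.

20.1°

Gain crossover: |L(jω)| = 1 at ω ≈ 12.6 rad/sec.
∠L(j12.6) = −90° − arctan(12.6/4.63) ≈ -159.87°
PM = 180° + (-159.87°) = 20.13°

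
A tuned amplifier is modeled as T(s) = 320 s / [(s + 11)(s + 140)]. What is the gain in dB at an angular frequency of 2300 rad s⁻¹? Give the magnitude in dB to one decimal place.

-17.1 dB

|j2300| = 2300
|j2300 + 11| = √(2300² + 11²) = 2300
|j2300 + 140| = √(2300² + 140²) = 2304
|T(j2300)| = 320 × 2300 / (2300 × 2304) = 0.13887
20 log₁₀(0.13887) = -17.15 dB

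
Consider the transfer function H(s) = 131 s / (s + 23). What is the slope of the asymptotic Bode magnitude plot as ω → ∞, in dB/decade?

0 dB/decade

With 1 zero and 1 pole, the high-frequency asymptotic slope is 20 × (1 − 1) = 0 dB/decade.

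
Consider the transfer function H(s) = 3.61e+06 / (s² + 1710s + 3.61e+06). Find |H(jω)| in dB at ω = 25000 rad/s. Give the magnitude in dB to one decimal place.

|(j25000)² + 1710(j25000) + 3.61e+06| = |-6.2139e+08 + j4.275e+07| = 6.229e+08
|H(j25000)| = 3.61e+06 / 6.229e+08 = 0.0057959
20 log₁₀(0.0057959) = -44.74 dB

-44.7 dB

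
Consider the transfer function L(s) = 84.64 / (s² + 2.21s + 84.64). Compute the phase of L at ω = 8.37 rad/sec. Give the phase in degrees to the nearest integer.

-52°

∠[(j8.37)² + 2.21(j8.37) + 84.64] = ∠[14.583 + j18.498] = 51.75°
∠L(j8.37) = −51.75° = -51.75°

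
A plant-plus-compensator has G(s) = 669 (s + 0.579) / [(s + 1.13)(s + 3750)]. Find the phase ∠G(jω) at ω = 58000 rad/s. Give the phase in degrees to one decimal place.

-86.3°

∠(j58000 + 0.579) = arctan(58000/0.579) = 90.00°
∠(j58000 + 1.13) = arctan(58000/1.13) = 90.00°
∠(j58000 + 3750) = arctan(58000/3750) = 86.30°
∠G(j58000) = 90.00° − (90.00° + 86.30°) = -86.30°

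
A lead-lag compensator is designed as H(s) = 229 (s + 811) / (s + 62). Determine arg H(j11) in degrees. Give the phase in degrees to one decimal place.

-9.3 deg

∠(j11 + 811) = arctan(11/811) = 0.78°
∠(j11 + 62) = arctan(11/62) = 10.06°
∠H(j11) = 0.78° − 10.06° = -9.28°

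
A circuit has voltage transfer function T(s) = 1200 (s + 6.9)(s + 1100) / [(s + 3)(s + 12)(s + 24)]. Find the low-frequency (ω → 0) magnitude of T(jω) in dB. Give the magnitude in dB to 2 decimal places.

T(0) = 1200 × 6.9 × 1100 / (3 × 12 × 24) = 10542
20 log₁₀(10542) = 80.458 dB

80.46 dB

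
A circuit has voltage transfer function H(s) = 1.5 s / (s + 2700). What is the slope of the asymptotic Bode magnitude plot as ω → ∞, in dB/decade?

With 1 zero and 1 pole, the high-frequency asymptotic slope is 20 × (1 − 1) = 0 dB/decade.

0 dB/decade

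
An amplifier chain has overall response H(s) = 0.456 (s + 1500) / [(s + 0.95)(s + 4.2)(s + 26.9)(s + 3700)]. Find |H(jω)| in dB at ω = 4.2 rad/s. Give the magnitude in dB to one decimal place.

|j4.2 + 1500| = √(4.2² + 1500²) = 1500
|j4.2 + 0.95| = √(4.2² + 0.95²) = 4.306
|j4.2 + 4.2| = √(4.2² + 4.2²) = 5.94
|j4.2 + 26.9| = √(4.2² + 26.9²) = 27.23
|j4.2 + 3700| = √(4.2² + 3700²) = 3700
|H(j4.2)| = 0.456 × 1500 / (4.306 × 5.94 × 27.23 × 3700) = 0.00026548
20 log₁₀(0.00026548) = -71.52 dB

-71.5 dB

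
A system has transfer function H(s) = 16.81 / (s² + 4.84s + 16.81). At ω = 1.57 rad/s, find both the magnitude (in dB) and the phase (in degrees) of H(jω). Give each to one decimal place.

|(j1.57)² + 4.84(j1.57) + 16.81| = |14.345 + j7.5988| = 16.23
|H(j1.57)| = 16.81 / 16.23 = 1.0355
20 log₁₀(1.0355) = 0.30 dB
∠[(j1.57)² + 4.84(j1.57) + 16.81] = ∠[14.345 + j7.5988] = 27.91°
∠H(j1.57) = −27.91° = -27.91°

|H| = 0.3 dB, ∠H = -27.9°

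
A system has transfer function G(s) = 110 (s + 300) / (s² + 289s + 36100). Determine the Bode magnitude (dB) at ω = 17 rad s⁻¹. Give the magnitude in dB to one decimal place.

-0.8 dB

|j17 + 300| = √(17² + 300²) = 300.5
|(j17)² + 289(j17) + 36100| = |35811 + j4913| = 3.615e+04
|G(j17)| = 110 × 300.5 / 3.615e+04 = 0.91442
20 log₁₀(0.91442) = -0.78 dB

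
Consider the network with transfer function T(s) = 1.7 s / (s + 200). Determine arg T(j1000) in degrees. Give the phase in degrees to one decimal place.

∠(j1000) = 90.00°
∠(j1000 + 200) = arctan(1000/200) = 78.69°
∠T(j1000) = 90.00° − 78.69° = 11.31°

11.3 deg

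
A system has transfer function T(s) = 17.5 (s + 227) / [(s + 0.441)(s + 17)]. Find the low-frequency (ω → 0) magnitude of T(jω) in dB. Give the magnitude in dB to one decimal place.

54.5 dB

T(0) = 17.5 × 227 / (0.441 × 17) = 529.88
20 log₁₀(529.88) = 54.48 dB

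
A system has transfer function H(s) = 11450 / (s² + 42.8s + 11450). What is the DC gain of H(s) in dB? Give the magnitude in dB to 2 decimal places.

0.00 dB

H(0) = 11450 / 11450 = 1
20 log₁₀(1) = 0.000 dB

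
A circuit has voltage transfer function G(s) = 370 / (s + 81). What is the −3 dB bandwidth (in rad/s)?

81 rad/s

For a single-pole low-pass, the −3 dB point is at the pole: ω = 81 rad/s.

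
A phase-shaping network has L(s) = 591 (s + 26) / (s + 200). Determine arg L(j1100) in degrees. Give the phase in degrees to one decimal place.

9.0°

∠(j1100 + 26) = arctan(1100/26) = 88.65°
∠(j1100 + 200) = arctan(1100/200) = 79.70°
∠L(j1100) = 88.65° − 79.70° = 8.95°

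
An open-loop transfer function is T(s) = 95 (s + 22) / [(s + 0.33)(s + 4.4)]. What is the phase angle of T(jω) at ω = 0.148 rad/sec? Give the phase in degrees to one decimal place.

∠(j0.148 + 22) = arctan(0.148/22) = 0.39°
∠(j0.148 + 0.33) = arctan(0.148/0.33) = 24.16°
∠(j0.148 + 4.4) = arctan(0.148/4.4) = 1.93°
∠T(j0.148) = 0.39° − (24.16° + 1.93°) = -25.70°

-25.7°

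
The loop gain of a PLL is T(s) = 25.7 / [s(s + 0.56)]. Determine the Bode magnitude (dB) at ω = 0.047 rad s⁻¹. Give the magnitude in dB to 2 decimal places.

59.76 dB

|j0.047 + 0.56| = √(0.047² + 0.56²) = 0.562
|j0.047| = 0.047
|T(j0.047)| = 25.7 / (0.562 × 0.047) = 973.02
20 log₁₀(973.02) = 59.762 dB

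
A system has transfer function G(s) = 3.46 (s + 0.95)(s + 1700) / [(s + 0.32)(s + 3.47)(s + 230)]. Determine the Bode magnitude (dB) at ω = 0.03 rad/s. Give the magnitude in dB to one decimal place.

|j0.03 + 0.95| = √(0.03² + 0.95²) = 0.9505
|j0.03 + 1700| = √(0.03² + 1700²) = 1700
|j0.03 + 0.32| = √(0.03² + 0.32²) = 0.3214
|j0.03 + 3.47| = √(0.03² + 3.47²) = 3.47
|j0.03 + 230| = √(0.03² + 230²) = 230
|G(j0.03)| = 3.46 × 0.9505 × 1700 / (0.3214 × 3.47 × 230) = 21.794
20 log₁₀(21.794) = 26.77 dB

26.8 dB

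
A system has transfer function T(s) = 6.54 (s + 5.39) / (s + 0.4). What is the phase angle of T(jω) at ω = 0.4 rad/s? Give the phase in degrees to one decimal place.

-40.8 deg

∠(j0.4 + 5.39) = arctan(0.4/5.39) = 4.24°
∠(j0.4 + 0.4) = arctan(0.4/0.4) = 45.00°
∠T(j0.4) = 4.24° − 45.00° = -40.76°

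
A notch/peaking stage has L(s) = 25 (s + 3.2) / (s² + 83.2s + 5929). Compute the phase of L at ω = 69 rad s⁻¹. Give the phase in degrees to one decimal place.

∠(j69 + 3.2) = arctan(69/3.2) = 87.34°
∠[(j69)² + 83.2(j69) + 5929] = ∠[1168 + j5740.8] = 78.50°
∠L(j69) = 87.34° − 78.50° = 8.84°

8.8°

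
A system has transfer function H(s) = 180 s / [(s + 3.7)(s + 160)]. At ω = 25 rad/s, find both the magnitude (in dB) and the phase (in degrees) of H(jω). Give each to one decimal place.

|H| = 0.8 dB, ∠H = -0.5°

|j25| = 25
|j25 + 3.7| = √(25² + 3.7²) = 25.27
|j25 + 160| = √(25² + 160²) = 161.9
|H(j25)| = 180 × 25 / (25.27 × 161.9) = 1.0995
20 log₁₀(1.0995) = 0.82 dB
∠(j25) = 90.00°
∠(j25 + 3.7) = arctan(25/3.7) = 81.58°
∠(j25 + 160) = arctan(25/160) = 8.88°
∠H(j25) = 90.00° − (81.58° + 8.88°) = -0.46°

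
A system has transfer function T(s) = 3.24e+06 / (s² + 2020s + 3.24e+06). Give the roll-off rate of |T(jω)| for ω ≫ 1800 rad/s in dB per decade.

-40 dB/decade

With 0 zeros and 2 poles, the high-frequency asymptotic slope is 20 × (0 − 2) = -40 dB/decade.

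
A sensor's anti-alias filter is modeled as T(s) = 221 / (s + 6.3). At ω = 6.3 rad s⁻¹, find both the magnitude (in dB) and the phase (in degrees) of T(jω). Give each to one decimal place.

|j6.3 + 6.3| = √(6.3² + 6.3²) = 8.91
|T(j6.3)| = 221 / 8.91 = 24.805
20 log₁₀(24.805) = 27.89 dB
∠(j6.3 + 6.3) = arctan(6.3/6.3) = 45.00°
∠T(j6.3) = −45.00° = -45.00°

|T| = 27.9 dB, ∠T = -45.0°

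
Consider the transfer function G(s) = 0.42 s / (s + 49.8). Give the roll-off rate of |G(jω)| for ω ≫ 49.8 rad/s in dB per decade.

0 dB/decade

With 1 zero and 1 pole, the high-frequency asymptotic slope is 20 × (1 − 1) = 0 dB/decade.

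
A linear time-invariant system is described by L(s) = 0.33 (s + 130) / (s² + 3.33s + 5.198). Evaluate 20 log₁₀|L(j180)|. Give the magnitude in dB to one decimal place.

|j180 + 130| = √(180² + 130²) = 222
|(j180)² + 3.33(j180) + 5.198| = |-32395 + j599.4| = 3.24e+04
|L(j180)| = 0.33 × 222 / 3.24e+04 = 0.0022615
20 log₁₀(0.0022615) = -52.91 dB

-52.9 dB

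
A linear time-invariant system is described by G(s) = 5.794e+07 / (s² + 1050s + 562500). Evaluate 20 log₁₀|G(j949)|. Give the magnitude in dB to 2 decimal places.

34.82 dB

|(j949)² + 1050(j949) + 562500| = |-3.381e+05 + j9.9645e+05| = 1.052e+06
|G(j949)| = 5.794e+07 / 1.052e+06 = 55.063
20 log₁₀(55.063) = 34.817 dB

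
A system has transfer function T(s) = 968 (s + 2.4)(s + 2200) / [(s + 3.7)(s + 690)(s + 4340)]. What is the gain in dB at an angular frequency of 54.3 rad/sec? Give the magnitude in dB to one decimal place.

-3.0 dB

|j54.3 + 2.4| = √(54.3² + 2.4²) = 54.35
|j54.3 + 2200| = √(54.3² + 2200²) = 2201
|j54.3 + 3.7| = √(54.3² + 3.7²) = 54.43
|j54.3 + 690| = √(54.3² + 690²) = 692.1
|j54.3 + 4340| = √(54.3² + 4340²) = 4340
|T(j54.3)| = 968 × 54.35 × 2201 / (54.43 × 692.1 × 4340) = 0.70817
20 log₁₀(0.70817) = -3.00 dB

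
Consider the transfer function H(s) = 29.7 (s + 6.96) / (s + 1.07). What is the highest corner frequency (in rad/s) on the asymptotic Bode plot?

6.96 rad/s

Break frequencies occur at each pole and zero magnitude: 1.07 rad/s, 6.96 rad/s.
The highest is 6.96 rad/s.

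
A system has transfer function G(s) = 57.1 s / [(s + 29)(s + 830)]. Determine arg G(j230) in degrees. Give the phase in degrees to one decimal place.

-8.3°

∠(j230) = 90.00°
∠(j230 + 29) = arctan(230/29) = 82.81°
∠(j230 + 830) = arctan(230/830) = 15.49°
∠G(j230) = 90.00° − (82.81° + 15.49°) = -8.30°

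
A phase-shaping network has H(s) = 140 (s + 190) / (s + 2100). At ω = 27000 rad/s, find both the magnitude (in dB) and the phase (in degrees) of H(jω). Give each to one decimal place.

|j27000 + 190| = √(27000² + 190²) = 2.7e+04
|j27000 + 2100| = √(27000² + 2100²) = 2.708e+04
|H(j27000)| = 140 × 2.7e+04 / 2.708e+04 = 139.58
20 log₁₀(139.58) = 42.90 dB
∠(j27000 + 190) = arctan(27000/190) = 89.60°
∠(j27000 + 2100) = arctan(27000/2100) = 85.55°
∠H(j27000) = 89.60° − 85.55° = 4.04°

|H| = 42.9 dB, ∠H = 4.0 deg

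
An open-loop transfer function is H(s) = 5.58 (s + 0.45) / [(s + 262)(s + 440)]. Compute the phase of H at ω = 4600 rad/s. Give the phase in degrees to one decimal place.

∠(j4600 + 0.45) = arctan(4600/0.45) = 89.99°
∠(j4600 + 262) = arctan(4600/262) = 86.74°
∠(j4600 + 440) = arctan(4600/440) = 84.54°
∠H(j4600) = 89.99° − (86.74° + 84.54°) = -81.28°

-81.3°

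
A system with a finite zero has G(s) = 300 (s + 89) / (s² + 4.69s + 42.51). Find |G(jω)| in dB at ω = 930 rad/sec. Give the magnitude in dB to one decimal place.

-9.8 dB

|j930 + 89| = √(930² + 89²) = 934.2
|(j930)² + 4.69(j930) + 42.51| = |-8.6486e+05 + j4361.7| = 8.649e+05
|G(j930)| = 300 × 934.2 / 8.649e+05 = 0.32407
20 log₁₀(0.32407) = -9.79 dB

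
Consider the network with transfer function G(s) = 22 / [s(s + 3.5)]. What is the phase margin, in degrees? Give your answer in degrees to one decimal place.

Gain crossover: |G(jω)| = 1 at ω ≈ 4.09 rad s⁻¹.
∠G(j4.09) = −90° − arctan(4.09/3.5) ≈ -139.43°
PM = 180° + (-139.43°) = 40.57°

40.6°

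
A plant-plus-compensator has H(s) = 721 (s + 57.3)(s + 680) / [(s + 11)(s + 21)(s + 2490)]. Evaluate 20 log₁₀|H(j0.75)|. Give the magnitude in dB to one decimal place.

33.8 dB

|j0.75 + 57.3| = √(0.75² + 57.3²) = 57.3
|j0.75 + 680| = √(0.75² + 680²) = 680
|j0.75 + 11| = √(0.75² + 11²) = 11.03
|j0.75 + 21| = √(0.75² + 21²) = 21.01
|j0.75 + 2490| = √(0.75² + 2490²) = 2490
|H(j0.75)| = 721 × 57.3 × 680 / (11.03 × 21.01 × 2490) = 48.701
20 log₁₀(48.701) = 33.75 dB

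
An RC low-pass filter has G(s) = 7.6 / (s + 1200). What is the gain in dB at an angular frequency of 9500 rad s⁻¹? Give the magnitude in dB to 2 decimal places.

-62.01 dB

|j9500 + 1200| = √(9500² + 1200²) = 9575
|G(j9500)| = 7.6 / 9575 = 0.00079369
20 log₁₀(0.00079369) = -62.007 dB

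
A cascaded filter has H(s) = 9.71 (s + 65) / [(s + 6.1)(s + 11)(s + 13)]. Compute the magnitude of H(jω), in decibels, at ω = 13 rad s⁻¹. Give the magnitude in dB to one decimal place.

|j13 + 65| = √(13² + 65²) = 66.29
|j13 + 6.1| = √(13² + 6.1²) = 14.36
|j13 + 11| = √(13² + 11²) = 17.03
|j13 + 13| = √(13² + 13²) = 18.38
|H(j13)| = 9.71 × 66.29 / (14.36 × 17.03 × 18.38) = 0.14317
20 log₁₀(0.14317) = -16.88 dB

-16.9 dB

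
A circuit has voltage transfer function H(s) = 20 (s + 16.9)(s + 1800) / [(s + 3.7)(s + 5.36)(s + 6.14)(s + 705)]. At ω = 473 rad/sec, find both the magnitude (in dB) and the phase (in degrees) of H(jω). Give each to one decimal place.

|j473 + 16.9| = √(473² + 16.9²) = 473.3
|j473 + 1800| = √(473² + 1800²) = 1861
|j473 + 3.7| = √(473² + 3.7²) = 473
|j473 + 5.36| = √(473² + 5.36²) = 473
|j473 + 6.14| = √(473² + 6.14²) = 473
|j473 + 705| = √(473² + 705²) = 849
|H(j473)| = 20 × 473.3 × 1861 / (473 × 473 × 473 × 849) = 0.00019606
20 log₁₀(0.00019606) = -74.15 dB
∠(j473 + 16.9) = arctan(473/16.9) = 87.95°
∠(j473 + 1800) = arctan(473/1800) = 14.72°
∠(j473 + 3.7) = arctan(473/3.7) = 89.55°
∠(j473 + 5.36) = arctan(473/5.36) = 89.35°
∠(j473 + 6.14) = arctan(473/6.14) = 89.26°
∠(j473 + 705) = arctan(473/705) = 33.86°
∠H(j473) = 87.95° + 14.72° − (89.55° + 89.35° + 89.26° + 33.86°) = -199.34°

|H| = -74.2 dB, ∠H = -199.3 deg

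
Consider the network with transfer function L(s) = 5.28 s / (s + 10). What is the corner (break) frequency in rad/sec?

The single real pole at s = −10 gives a corner at ω = 10 rad/sec.

10 rad/sec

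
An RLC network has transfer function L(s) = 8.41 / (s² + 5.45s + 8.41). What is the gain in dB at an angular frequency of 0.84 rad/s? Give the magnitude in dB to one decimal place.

-0.6 dB

|(j0.84)² + 5.45(j0.84) + 8.41| = |7.7044 + j4.578| = 8.962
|L(j0.84)| = 8.41 / 8.962 = 0.93842
20 log₁₀(0.93842) = -0.55 dB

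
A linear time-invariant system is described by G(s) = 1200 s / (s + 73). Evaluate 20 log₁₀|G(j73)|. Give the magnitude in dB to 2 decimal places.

|j73| = 73
|j73 + 73| = √(73² + 73²) = 103.2
|G(j73)| = 1200 × 73 / 103.2 = 848.53
20 log₁₀(848.53) = 58.573 dB

58.57 dB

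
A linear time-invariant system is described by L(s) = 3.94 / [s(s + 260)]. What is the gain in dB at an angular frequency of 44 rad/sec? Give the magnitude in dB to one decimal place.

-69.4 dB

|j44 + 260| = √(44² + 260²) = 263.7
|j44| = 44
|L(j44)| = 3.94 / (263.7 × 44) = 0.00033958
20 log₁₀(0.00033958) = -69.38 dB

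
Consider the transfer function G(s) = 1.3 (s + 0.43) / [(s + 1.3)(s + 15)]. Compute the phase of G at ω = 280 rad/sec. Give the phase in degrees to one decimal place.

-86.8 deg

∠(j280 + 0.43) = arctan(280/0.43) = 89.91°
∠(j280 + 1.3) = arctan(280/1.3) = 89.73°
∠(j280 + 15) = arctan(280/15) = 86.93°
∠G(j280) = 89.91° − (89.73° + 86.93°) = -86.76°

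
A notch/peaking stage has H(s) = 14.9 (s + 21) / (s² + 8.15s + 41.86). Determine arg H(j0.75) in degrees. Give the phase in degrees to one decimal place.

∠(j0.75 + 21) = arctan(0.75/21) = 2.05°
∠[(j0.75)² + 8.15(j0.75) + 41.86] = ∠[41.297 + j6.1125] = 8.42°
∠H(j0.75) = 2.05° − 8.42° = -6.37°

-6.4°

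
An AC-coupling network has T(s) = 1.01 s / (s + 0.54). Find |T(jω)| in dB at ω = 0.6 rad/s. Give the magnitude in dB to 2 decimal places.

-2.49 dB

|j0.6| = 0.6
|j0.6 + 0.54| = √(0.6² + 0.54²) = 0.8072
|T(j0.6)| = 1.01 × 0.6 / 0.8072 = 0.75073
20 log₁₀(0.75073) = -2.490 dB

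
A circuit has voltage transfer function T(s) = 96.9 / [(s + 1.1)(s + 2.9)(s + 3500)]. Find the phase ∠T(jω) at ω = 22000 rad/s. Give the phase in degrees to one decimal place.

∠(j22000 + 1.1) = arctan(22000/1.1) = 90.00°
∠(j22000 + 2.9) = arctan(22000/2.9) = 89.99°
∠(j22000 + 3500) = arctan(22000/3500) = 80.96°
∠T(j22000) = − (90.00° + 89.99° + 80.96°) = -260.95°

-261.0°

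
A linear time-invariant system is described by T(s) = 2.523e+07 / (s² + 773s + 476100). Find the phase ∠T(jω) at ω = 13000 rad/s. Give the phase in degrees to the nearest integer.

∠[(j13000)² + 773(j13000) + 476100] = ∠[-1.6852e+08 + j1.0049e+07] = 176.59°
∠T(j13000) = −176.59° = -176.59°

-177°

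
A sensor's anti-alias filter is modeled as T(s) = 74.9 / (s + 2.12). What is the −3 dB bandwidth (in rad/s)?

2.12 rad/s

For a single-pole low-pass, the −3 dB point is at the pole: ω = 2.12 rad/s.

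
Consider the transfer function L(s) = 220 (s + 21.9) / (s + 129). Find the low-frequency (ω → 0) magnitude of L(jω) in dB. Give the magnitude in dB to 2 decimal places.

31.45 dB

L(0) = 220 × 21.9 / 129 = 37.349
20 log₁₀(37.349) = 31.446 dB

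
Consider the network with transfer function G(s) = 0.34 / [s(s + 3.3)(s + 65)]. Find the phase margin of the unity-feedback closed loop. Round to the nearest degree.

90°

Gain crossover: |G(jω)| = 1 at ω ≈ 0.00159 rad/s.
∠G(j0.00159) = −90° − arctan(0.00159/3.3) − arctan(0.00159/65) ≈ -90.03°
PM = 180° + (-90.03°) = 89.97°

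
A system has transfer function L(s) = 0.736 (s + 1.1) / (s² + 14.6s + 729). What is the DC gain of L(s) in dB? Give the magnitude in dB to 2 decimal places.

-59.09 dB

L(0) = 0.736 × 1.1 / 729 = 0.0011106
20 log₁₀(0.0011106) = -59.089 dB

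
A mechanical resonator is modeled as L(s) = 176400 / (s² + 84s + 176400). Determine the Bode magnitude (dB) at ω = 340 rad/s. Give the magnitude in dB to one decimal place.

|(j340)² + 84(j340) + 176400| = |60800 + j28560| = 6.717e+04
|L(j340)| = 176400 / 6.717e+04 = 2.626
20 log₁₀(2.626) = 8.39 dB

8.4 dB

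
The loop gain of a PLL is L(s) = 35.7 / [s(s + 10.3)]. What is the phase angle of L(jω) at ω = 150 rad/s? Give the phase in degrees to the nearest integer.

-176°

∠(j150 + 10.3) = arctan(150/10.3) = 86.07°
∠(j150) = 90.00°
∠L(j150) = − (86.07° + 90.00°) = -176.07°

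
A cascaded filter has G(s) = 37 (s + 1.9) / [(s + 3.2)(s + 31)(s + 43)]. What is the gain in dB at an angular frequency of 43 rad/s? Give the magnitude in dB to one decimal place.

-38.8 dB

|j43 + 1.9| = √(43² + 1.9²) = 43.04
|j43 + 3.2| = √(43² + 3.2²) = 43.12
|j43 + 31| = √(43² + 31²) = 53.01
|j43 + 43| = √(43² + 43²) = 60.81
|G(j43)| = 37 × 43.04 / (43.12 × 53.01 × 60.81) = 0.011457
20 log₁₀(0.011457) = -38.82 dB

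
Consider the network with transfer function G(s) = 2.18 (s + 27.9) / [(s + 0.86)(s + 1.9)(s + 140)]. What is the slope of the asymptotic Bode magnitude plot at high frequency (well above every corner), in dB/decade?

-40 dB/decade

With 1 zero and 3 poles, the high-frequency asymptotic slope is 20 × (1 − 3) = -40 dB/decade.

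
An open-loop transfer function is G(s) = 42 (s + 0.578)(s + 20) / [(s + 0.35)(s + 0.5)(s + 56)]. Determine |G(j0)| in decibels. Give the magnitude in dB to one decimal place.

33.9 dB

G(0) = 42 × 0.578 × 20 / (0.35 × 0.5 × 56) = 49.543
20 log₁₀(49.543) = 33.90 dB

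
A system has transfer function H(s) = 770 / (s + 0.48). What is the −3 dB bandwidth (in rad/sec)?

For a single-pole low-pass, the −3 dB point is at the pole: ω = 0.48 rad/sec.

0.48 rad/sec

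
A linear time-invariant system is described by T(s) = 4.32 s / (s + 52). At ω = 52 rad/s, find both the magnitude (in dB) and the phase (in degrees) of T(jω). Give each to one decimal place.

|T| = 9.7 dB, ∠T = 45.0 deg

|j52| = 52
|j52 + 52| = √(52² + 52²) = 73.54
|T(j52)| = 4.32 × 52 / 73.54 = 3.0547
20 log₁₀(3.0547) = 9.70 dB
∠(j52) = 90.00°
∠(j52 + 52) = arctan(52/52) = 45.00°
∠T(j52) = 90.00° − 45.00° = 45.00°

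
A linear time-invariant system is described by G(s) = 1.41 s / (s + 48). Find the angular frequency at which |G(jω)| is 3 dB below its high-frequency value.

48 rad/sec

For a single-pole high-pass, the −3 dB point is at the pole: ω = 48 rad/sec.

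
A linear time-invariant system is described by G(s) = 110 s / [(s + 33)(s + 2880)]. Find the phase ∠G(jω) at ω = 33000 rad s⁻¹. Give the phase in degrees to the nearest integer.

-85°

∠(j33000) = 90.00°
∠(j33000 + 33) = arctan(33000/33) = 89.94°
∠(j33000 + 2880) = arctan(33000/2880) = 85.01°
∠G(j33000) = 90.00° − (89.94° + 85.01°) = -84.95°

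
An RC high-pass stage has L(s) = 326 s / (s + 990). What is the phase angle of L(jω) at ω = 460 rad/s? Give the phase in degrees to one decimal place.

65.1°

∠(j460) = 90.00°
∠(j460 + 990) = arctan(460/990) = 24.92°
∠L(j460) = 90.00° − 24.92° = 65.08°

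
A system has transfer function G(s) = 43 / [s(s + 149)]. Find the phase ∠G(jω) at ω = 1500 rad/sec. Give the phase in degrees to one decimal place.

-174.3°

∠(j1500 + 149) = arctan(1500/149) = 84.33°
∠(j1500) = 90.00°
∠G(j1500) = − (84.33° + 90.00°) = -174.33°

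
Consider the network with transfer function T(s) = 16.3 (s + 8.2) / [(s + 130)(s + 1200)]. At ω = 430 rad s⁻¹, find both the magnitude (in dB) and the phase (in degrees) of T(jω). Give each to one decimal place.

|j430 + 8.2| = √(430² + 8.2²) = 430.1
|j430 + 130| = √(430² + 130²) = 449.2
|j430 + 1200| = √(430² + 1200²) = 1275
|T(j430)| = 16.3 × 430.1 / (449.2 × 1275) = 0.012242
20 log₁₀(0.012242) = -38.24 dB
∠(j430 + 8.2) = arctan(430/8.2) = 88.91°
∠(j430 + 130) = arctan(430/130) = 73.18°
∠(j430 + 1200) = arctan(430/1200) = 19.71°
∠T(j430) = 88.91° − (73.18° + 19.71°) = -3.99°

|T| = -38.2 dB, ∠T = -4.0°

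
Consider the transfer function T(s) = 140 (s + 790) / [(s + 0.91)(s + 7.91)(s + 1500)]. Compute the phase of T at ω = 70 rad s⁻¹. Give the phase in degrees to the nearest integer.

∠(j70 + 790) = arctan(70/790) = 5.06°
∠(j70 + 0.91) = arctan(70/0.91) = 89.26°
∠(j70 + 7.91) = arctan(70/7.91) = 83.55°
∠(j70 + 1500) = arctan(70/1500) = 2.67°
∠T(j70) = 5.06° − (89.26° + 83.55° + 2.67°) = -170.42°

-170 deg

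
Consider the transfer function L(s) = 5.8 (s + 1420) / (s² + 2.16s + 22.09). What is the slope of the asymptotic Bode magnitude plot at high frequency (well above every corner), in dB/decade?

-20 dB/decade

With 1 zero and 2 poles, the high-frequency asymptotic slope is 20 × (1 − 2) = -20 dB/decade.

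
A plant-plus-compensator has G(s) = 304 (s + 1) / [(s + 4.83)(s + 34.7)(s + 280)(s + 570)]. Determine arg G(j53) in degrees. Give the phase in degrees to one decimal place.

-68.7°

∠(j53 + 1) = arctan(53/1) = 88.92°
∠(j53 + 4.83) = arctan(53/4.83) = 84.79°
∠(j53 + 34.7) = arctan(53/34.7) = 56.79°
∠(j53 + 280) = arctan(53/280) = 10.72°
∠(j53 + 570) = arctan(53/570) = 5.31°
∠G(j53) = 88.92° − (84.79° + 56.79° + 10.72° + 5.31°) = -68.69°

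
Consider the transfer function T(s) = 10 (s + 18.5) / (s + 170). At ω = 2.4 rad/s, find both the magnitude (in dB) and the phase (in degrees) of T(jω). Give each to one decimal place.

|T| = 0.8 dB, ∠T = 6.6°

|j2.4 + 18.5| = √(2.4² + 18.5²) = 18.66
|j2.4 + 170| = √(2.4² + 170²) = 170
|T(j2.4)| = 10 × 18.66 / 170 = 1.0972
20 log₁₀(1.0972) = 0.81 dB
∠(j2.4 + 18.5) = arctan(2.4/18.5) = 7.39°
∠(j2.4 + 170) = arctan(2.4/170) = 0.81°
∠T(j2.4) = 7.39° − 0.81° = 6.58°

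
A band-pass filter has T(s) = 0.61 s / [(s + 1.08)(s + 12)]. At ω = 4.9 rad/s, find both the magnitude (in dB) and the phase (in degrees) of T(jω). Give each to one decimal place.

|T| = -26.8 dB, ∠T = -9.8°

|j4.9| = 4.9
|j4.9 + 1.08| = √(4.9² + 1.08²) = 5.018
|j4.9 + 12| = √(4.9² + 12²) = 12.96
|T(j4.9)| = 0.61 × 4.9 / (5.018 × 12.96) = 0.045958
20 log₁₀(0.045958) = -26.75 dB
∠(j4.9) = 90.00°
∠(j4.9 + 1.08) = arctan(4.9/1.08) = 77.57°
∠(j4.9 + 12) = arctan(4.9/12) = 22.21°
∠T(j4.9) = 90.00° − (77.57° + 22.21°) = -9.78°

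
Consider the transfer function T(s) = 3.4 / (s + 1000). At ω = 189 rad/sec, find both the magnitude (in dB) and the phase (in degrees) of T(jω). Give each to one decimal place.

|T| = -49.5 dB, ∠T = -10.7 deg

|j189 + 1000| = √(189² + 1000²) = 1018
|T(j189)| = 3.4 / 1018 = 0.0033409
20 log₁₀(0.0033409) = -49.52 dB
∠(j189 + 1000) = arctan(189/1000) = 10.70°
∠T(j189) = −10.70° = -10.70°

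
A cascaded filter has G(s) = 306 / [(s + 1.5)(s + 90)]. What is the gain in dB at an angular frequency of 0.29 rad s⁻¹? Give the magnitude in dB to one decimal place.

|j0.29 + 1.5| = √(0.29² + 1.5²) = 1.528
|j0.29 + 90| = √(0.29² + 90²) = 90
|G(j0.29)| = 306 / (1.528 × 90) = 2.2254
20 log₁₀(2.2254) = 6.95 dB

6.9 dB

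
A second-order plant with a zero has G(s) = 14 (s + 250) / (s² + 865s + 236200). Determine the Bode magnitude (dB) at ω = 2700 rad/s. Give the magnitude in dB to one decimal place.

-45.8 dB

|j2700 + 250| = √(2700² + 250²) = 2712
|(j2700)² + 865(j2700) + 236200| = |-7.0538e+06 + j2.3355e+06| = 7.43e+06
|G(j2700)| = 14 × 2712 / 7.43e+06 = 0.005109
20 log₁₀(0.005109) = -45.83 dB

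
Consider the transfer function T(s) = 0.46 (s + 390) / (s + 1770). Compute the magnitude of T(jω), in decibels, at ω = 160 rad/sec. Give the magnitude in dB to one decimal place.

-19.2 dB

|j160 + 390| = √(160² + 390²) = 421.5
|j160 + 1770| = √(160² + 1770²) = 1777
|T(j160)| = 0.46 × 421.5 / 1777 = 0.10911
20 log₁₀(0.10911) = -19.24 dB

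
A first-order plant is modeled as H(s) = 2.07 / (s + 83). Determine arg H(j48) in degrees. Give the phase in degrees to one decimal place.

-30.0°

∠(j48 + 83) = arctan(48/83) = 30.04°
∠H(j48) = −30.04° = -30.04°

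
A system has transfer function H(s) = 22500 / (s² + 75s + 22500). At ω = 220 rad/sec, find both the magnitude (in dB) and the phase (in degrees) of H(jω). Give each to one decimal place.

|(j220)² + 75(j220) + 22500| = |-25900 + j16500| = 3.071e+04
|H(j220)| = 22500 / 3.071e+04 = 0.73268
20 log₁₀(0.73268) = -2.70 dB
∠[(j220)² + 75(j220) + 22500] = ∠[-25900 + j16500] = 147.50°
∠H(j220) = −147.50° = -147.50°

|H| = -2.7 dB, ∠H = -147.5 deg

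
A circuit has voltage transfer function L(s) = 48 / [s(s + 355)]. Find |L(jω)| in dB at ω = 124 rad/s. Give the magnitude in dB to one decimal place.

|j124 + 355| = √(124² + 355²) = 376
|j124| = 124
|L(j124)| = 48 / (376 × 124) = 0.0010294
20 log₁₀(0.0010294) = -59.75 dB

-59.7 dB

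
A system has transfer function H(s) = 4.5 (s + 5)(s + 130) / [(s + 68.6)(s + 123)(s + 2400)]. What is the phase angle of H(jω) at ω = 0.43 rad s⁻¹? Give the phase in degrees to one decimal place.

∠(j0.43 + 5) = arctan(0.43/5) = 4.92°
∠(j0.43 + 130) = arctan(0.43/130) = 0.19°
∠(j0.43 + 68.6) = arctan(0.43/68.6) = 0.36°
∠(j0.43 + 123) = arctan(0.43/123) = 0.20°
∠(j0.43 + 2400) = arctan(0.43/2400) = 0.01°
∠H(j0.43) = 4.92° + 0.19° − (0.36° + 0.20° + 0.01°) = 4.54°

4.5 deg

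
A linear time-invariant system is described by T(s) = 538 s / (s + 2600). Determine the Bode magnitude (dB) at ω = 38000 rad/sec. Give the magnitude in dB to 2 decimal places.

54.60 dB

|j38000| = 3.8e+04
|j38000 + 2600| = √(38000² + 2600²) = 3.809e+04
|T(j38000)| = 538 × 3.8e+04 / 3.809e+04 = 536.75
20 log₁₀(536.75) = 54.595 dB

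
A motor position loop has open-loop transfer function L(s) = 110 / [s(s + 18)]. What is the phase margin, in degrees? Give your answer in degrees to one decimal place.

Gain crossover: |L(jω)| = 1 at ω ≈ 5.82 rad/sec.
∠L(j5.82) = −90° − arctan(5.82/18) ≈ -107.90°
PM = 180° + (-107.90°) = 72.10°

72.1°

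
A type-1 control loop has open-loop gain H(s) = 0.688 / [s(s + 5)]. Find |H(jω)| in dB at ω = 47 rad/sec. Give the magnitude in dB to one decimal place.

|j47 + 5| = √(47² + 5²) = 47.27
|j47| = 47
|H(j47)| = 0.688 / (47.27 × 47) = 0.00030971
20 log₁₀(0.00030971) = -70.18 dB

-70.2 dB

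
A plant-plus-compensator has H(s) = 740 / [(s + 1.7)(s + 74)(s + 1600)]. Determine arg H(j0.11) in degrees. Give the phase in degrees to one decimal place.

∠(j0.11 + 1.7) = arctan(0.11/1.7) = 3.70°
∠(j0.11 + 74) = arctan(0.11/74) = 0.09°
∠(j0.11 + 1600) = arctan(0.11/1600) = 0.00°
∠H(j0.11) = − (3.70° + 0.09° + 0.00°) = -3.79°

-3.8°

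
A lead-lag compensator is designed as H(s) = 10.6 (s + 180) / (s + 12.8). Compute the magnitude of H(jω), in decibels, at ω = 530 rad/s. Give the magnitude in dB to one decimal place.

21.0 dB

|j530 + 180| = √(530² + 180²) = 559.7
|j530 + 12.8| = √(530² + 12.8²) = 530.2
|H(j530)| = 10.6 × 559.7 / 530.2 = 11.191
20 log₁₀(11.191) = 20.98 dB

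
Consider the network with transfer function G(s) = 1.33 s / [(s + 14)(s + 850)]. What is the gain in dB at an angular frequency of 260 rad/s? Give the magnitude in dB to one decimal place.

-56.5 dB

|j260| = 260
|j260 + 14| = √(260² + 14²) = 260.4
|j260 + 850| = √(260² + 850²) = 888.9
|G(j260)| = 1.33 × 260 / (260.4 × 888.9) = 0.0014941
20 log₁₀(0.0014941) = -56.51 dB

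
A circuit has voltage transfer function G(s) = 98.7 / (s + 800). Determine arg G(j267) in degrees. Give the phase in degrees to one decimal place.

∠(j267 + 800) = arctan(267/800) = 18.46°
∠G(j267) = −18.46° = -18.46°

-18.5 deg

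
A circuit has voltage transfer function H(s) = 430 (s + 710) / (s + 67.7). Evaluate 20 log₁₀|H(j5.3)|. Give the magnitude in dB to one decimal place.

|j5.3 + 710| = √(5.3² + 710²) = 710
|j5.3 + 67.7| = √(5.3² + 67.7²) = 67.91
|H(j5.3)| = 430 × 710 / 67.91 = 4496
20 log₁₀(4496) = 73.06 dB

73.1 dB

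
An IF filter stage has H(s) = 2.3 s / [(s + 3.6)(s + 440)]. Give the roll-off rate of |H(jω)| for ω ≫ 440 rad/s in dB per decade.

With 1 zero and 2 poles, the high-frequency asymptotic slope is 20 × (1 − 2) = -20 dB/decade.

-20 dB/decade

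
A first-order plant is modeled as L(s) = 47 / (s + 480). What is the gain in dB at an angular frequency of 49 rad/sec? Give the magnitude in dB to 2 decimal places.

-20.23 dB

|j49 + 480| = √(49² + 480²) = 482.5
|L(j49)| = 47 / 482.5 = 0.09741
20 log₁₀(0.09741) = -20.228 dB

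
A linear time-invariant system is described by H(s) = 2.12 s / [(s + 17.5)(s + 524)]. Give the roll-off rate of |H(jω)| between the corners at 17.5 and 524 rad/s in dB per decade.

In this band the factors already past their corner are: 1 differentiator zero, pole at 17.5; net slope = 0 dB/decade.

0 dB/decade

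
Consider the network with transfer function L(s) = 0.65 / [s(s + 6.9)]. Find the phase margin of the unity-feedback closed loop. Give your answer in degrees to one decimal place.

Gain crossover: |L(jω)| = 1 at ω ≈ 0.0942 rad/sec.
∠L(j0.0942) = −90° − arctan(0.0942/6.9) ≈ -90.78°
PM = 180° + (-90.78°) = 89.22°

89.2°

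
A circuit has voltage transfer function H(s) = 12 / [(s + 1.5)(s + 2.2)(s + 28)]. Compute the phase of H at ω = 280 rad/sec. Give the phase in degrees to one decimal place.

∠(j280 + 1.5) = arctan(280/1.5) = 89.69°
∠(j280 + 2.2) = arctan(280/2.2) = 89.55°
∠(j280 + 28) = arctan(280/28) = 84.29°
∠H(j280) = − (89.69° + 89.55° + 84.29°) = -263.53°

-263.5°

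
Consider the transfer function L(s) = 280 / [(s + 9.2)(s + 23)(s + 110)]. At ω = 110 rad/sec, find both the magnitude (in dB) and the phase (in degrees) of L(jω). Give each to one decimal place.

|L| = -76.8 dB, ∠L = -208.4°

|j110 + 9.2| = √(110² + 9.2²) = 110.4
|j110 + 23| = √(110² + 23²) = 112.4
|j110 + 110| = √(110² + 110²) = 155.6
|L(j110)| = 280 / (110.4 × 112.4 × 155.6) = 0.0001451
20 log₁₀(0.0001451) = -76.77 dB
∠(j110 + 9.2) = arctan(110/9.2) = 85.22°
∠(j110 + 23) = arctan(110/23) = 78.19°
∠(j110 + 110) = arctan(110/110) = 45.00°
∠L(j110) = − (85.22° + 78.19° + 45.00°) = -208.41°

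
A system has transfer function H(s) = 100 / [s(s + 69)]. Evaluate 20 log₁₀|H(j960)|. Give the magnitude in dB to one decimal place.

|j960 + 69| = √(960² + 69²) = 962.5
|j960| = 960
|H(j960)| = 100 / (962.5 × 960) = 0.00010823
20 log₁₀(0.00010823) = -79.31 dB

-79.3 dB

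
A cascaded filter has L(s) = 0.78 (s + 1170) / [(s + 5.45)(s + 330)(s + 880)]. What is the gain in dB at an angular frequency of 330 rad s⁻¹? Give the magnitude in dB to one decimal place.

|j330 + 1170| = √(330² + 1170²) = 1216
|j330 + 5.45| = √(330² + 5.45²) = 330
|j330 + 330| = √(330² + 330²) = 466.7
|j330 + 880| = √(330² + 880²) = 939.8
|L(j330)| = 0.78 × 1216 / (330 × 466.7 × 939.8) = 6.5501e-06
20 log₁₀(6.5501e-06) = -103.68 dB

-103.7 dB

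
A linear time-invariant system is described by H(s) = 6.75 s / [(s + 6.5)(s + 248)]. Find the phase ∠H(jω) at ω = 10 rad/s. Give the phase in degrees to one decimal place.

∠(j10) = 90.00°
∠(j10 + 6.5) = arctan(10/6.5) = 56.98°
∠(j10 + 248) = arctan(10/248) = 2.31°
∠H(j10) = 90.00° − (56.98° + 2.31°) = 30.71°

30.7 deg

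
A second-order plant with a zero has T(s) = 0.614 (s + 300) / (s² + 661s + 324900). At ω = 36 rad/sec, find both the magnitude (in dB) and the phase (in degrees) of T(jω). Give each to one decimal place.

|T| = -64.9 dB, ∠T = 2.6°

|j36 + 300| = √(36² + 300²) = 302.2
|(j36)² + 661(j36) + 324900| = |3.236e+05 + j23796| = 3.245e+05
|T(j36)| = 0.614 × 302.2 / 3.245e+05 = 0.00057175
20 log₁₀(0.00057175) = -64.86 dB
∠(j36 + 300) = arctan(36/300) = 6.84°
∠[(j36)² + 661(j36) + 324900] = ∠[3.236e+05 + j23796] = 4.21°
∠T(j36) = 6.84° − 4.21° = 2.64°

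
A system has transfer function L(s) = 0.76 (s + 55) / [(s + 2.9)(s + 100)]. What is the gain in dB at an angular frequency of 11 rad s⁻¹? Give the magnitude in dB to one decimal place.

|j11 + 55| = √(11² + 55²) = 56.09
|j11 + 2.9| = √(11² + 2.9²) = 11.38
|j11 + 100| = √(11² + 100²) = 100.6
|L(j11)| = 0.76 × 56.09 / (11.38 × 100.6) = 0.037248
20 log₁₀(0.037248) = -28.58 dB

-28.6 dB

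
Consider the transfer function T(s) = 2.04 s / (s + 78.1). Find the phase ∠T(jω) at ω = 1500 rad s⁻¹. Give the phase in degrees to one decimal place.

3.0 deg

∠(j1500) = 90.00°
∠(j1500 + 78.1) = arctan(1500/78.1) = 87.02°
∠T(j1500) = 90.00° − 87.02° = 2.98°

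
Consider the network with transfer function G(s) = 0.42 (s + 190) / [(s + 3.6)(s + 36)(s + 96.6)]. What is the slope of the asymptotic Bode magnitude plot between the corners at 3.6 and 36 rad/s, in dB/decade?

In this band the factors already past their corner are: pole at 3.6; net slope = -20 dB/decade.

-20 dB/decade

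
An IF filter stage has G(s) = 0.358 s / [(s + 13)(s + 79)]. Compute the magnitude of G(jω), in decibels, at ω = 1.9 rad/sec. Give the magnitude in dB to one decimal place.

|j1.9| = 1.9
|j1.9 + 13| = √(1.9² + 13²) = 13.14
|j1.9 + 79| = √(1.9² + 79²) = 79.02
|G(j1.9)| = 0.358 × 1.9 / (13.14 × 79.02) = 0.00065517
20 log₁₀(0.00065517) = -63.67 dB

-63.7 dB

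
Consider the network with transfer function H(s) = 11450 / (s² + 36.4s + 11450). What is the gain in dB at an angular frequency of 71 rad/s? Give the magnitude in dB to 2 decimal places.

4.39 dB

|(j71)² + 36.4(j71) + 11450| = |6409 + j2584.4| = 6910
|H(j71)| = 11450 / 6910 = 1.6569
20 log₁₀(1.6569) = 4.386 dB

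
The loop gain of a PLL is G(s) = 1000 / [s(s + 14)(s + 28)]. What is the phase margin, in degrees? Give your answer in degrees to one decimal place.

74.8°

Gain crossover: |G(jω)| = 1 at ω ≈ 2.5 rad/s.
∠G(j2.5) = −90° − arctan(2.5/14) − arctan(2.5/28) ≈ -105.23°
PM = 180° + (-105.23°) = 74.77°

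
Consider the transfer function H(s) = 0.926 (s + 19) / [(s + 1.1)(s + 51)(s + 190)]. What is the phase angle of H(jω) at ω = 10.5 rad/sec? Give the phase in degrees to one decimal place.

∠(j10.5 + 19) = arctan(10.5/19) = 28.93°
∠(j10.5 + 1.1) = arctan(10.5/1.1) = 84.02°
∠(j10.5 + 51) = arctan(10.5/51) = 11.63°
∠(j10.5 + 190) = arctan(10.5/190) = 3.16°
∠H(j10.5) = 28.93° − (84.02° + 11.63° + 3.16°) = -69.89°

-69.9 deg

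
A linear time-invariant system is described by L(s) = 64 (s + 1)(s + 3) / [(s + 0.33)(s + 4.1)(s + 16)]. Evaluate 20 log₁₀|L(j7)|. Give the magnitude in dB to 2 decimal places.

10.81 dB

|j7 + 1| = √(7² + 1²) = 7.071
|j7 + 3| = √(7² + 3²) = 7.616
|j7 + 0.33| = √(7² + 0.33²) = 7.008
|j7 + 4.1| = √(7² + 4.1²) = 8.112
|j7 + 16| = √(7² + 16²) = 17.46
|L(j7)| = 64 × 7.071 × 7.616 / (7.008 × 8.112 × 17.46) = 3.4714
20 log₁₀(3.4714) = 10.810 dB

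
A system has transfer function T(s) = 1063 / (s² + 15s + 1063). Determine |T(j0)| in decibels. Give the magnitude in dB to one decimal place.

T(0) = 1063 / 1063 = 1
20 log₁₀(1) = 0.00 dB

0.0 dB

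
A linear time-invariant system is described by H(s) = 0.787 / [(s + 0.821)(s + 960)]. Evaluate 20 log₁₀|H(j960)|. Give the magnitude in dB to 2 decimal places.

-124.38 dB

|j960 + 0.821| = √(960² + 0.821²) = 960
|j960 + 960| = √(960² + 960²) = 1358
|H(j960)| = 0.787 / (960 × 1358) = 6.0383e-07
20 log₁₀(6.0383e-07) = -124.382 dB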